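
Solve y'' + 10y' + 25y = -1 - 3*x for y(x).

Characteristic equation r² + 10r + 25 = 0 has discriminant (10)² - 4·(25) = 0, so r = -5 is a repeated root.
Hence y_h = (C1 + C2*x)*exp(-5*x).
For the particular solution try y_p = A0 + A1*x. Substituting and matching coefficients of each power of x gives A0 = 1/125, A1 = -3/25, so y_p = 1/125 - 3*x/25.

y = 1/125 - 3*x/25 + C1*exp(-5*x) + C2*x*exp(-5*x)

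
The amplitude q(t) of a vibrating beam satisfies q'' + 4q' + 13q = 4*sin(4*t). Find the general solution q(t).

q = -64*cos(4*t)/265 - 12*sin(4*t)/265 + C1*cos(3*t)*exp(-2*t) + C2*exp(-2*t)*sin(3*t)

Characteristic equation r² + 4r + 13 = 0 has discriminant (4)² - 4·(13) = -36 < 0, so r = -2 ± 3i.
Hence q_h = C1*cos(3*t)*exp(-2*t) + C2*exp(-2*t)*sin(3*t).
Try q_p = A*cos(4*t) + B*sin(4*t). Substituting and equating the coefficients of cos(4t) and sin(4t) gives A = -64/265, B = -12/265, so q_p = -64*cos(4*t)/265 - 12*sin(4*t)/265.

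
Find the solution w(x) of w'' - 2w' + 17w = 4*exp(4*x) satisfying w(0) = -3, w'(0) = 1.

w = 4*exp(4*x)/25 - 79*cos(4*x)*exp(x)/25 + 22*exp(x)*sin(4*x)/25

Characteristic equation r² - 2r + 17 = 0 has discriminant (-2)² - 4·(17) = -64 < 0, so r = 1 ± 4i.
Hence w_h = C1*cos(4*x)*exp(x) + C2*exp(x)*sin(4*x).
Try w_p = A*exp(4*x). Substituting into the equation and dividing by exp(4*x) gives A = 4/25, so w_p = 4*exp(4*x)/25.
General solution: w = 4*exp(4*x)/25 + C1*cos(4*x)*exp(x) + C2*exp(x)*sin(4*x).
Apply the initial conditions: w(0) = 4/25 + C1 = -3 and w'(0) = 16/25 + C1 + 4*C2 = 1. Solving gives C1 = -79/25, C2 = 22/25.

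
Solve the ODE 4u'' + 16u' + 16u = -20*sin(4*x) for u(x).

Divide through by 4: u'' + 4u' + 4u = -5*sin(4*x).
Characteristic equation r² + 4r + 4 = 0 has discriminant (4)² - 4·(4) = 0, so r = -2 is a repeated root.
Hence u_h = (C1 + C2*x)*exp(-2*x).
Try u_p = A*cos(4*x) + B*sin(4*x). Substituting and equating the coefficients of cos(4x) and sin(4x) gives A = 1/5, B = 3/20, so u_p = cos(4*x)/5 + 3*sin(4*x)/20.

u = cos(4*x)/5 + 3*sin(4*x)/20 + C1*exp(-2*x) + C2*x*exp(-2*x)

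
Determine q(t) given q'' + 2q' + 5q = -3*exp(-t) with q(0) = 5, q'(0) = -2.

Characteristic equation r² + 2r + 5 = 0 has discriminant (2)² - 4·(5) = -16 < 0, so r = -1 ± 2i.
Hence q_h = C1*cos(2*t)*exp(-t) + C2*exp(-t)*sin(2*t).
Try q_p = A*exp(-t). Substituting into the equation and dividing by exp(-t) gives A = -3/4, so q_p = -3*exp(-t)/4.
General solution: q = -3*exp(-t)/4 + C1*cos(2*t)*exp(-t) + C2*exp(-t)*sin(2*t).
Apply the initial conditions: q(0) = -3/4 + C1 = 5 and q'(0) = 3/4 - C1 + 2*C2 = -2. Solving gives C1 = 23/4, C2 = 3/2.

q = -3*exp(-t)/4 + 3*exp(-t)*sin(2*t)/2 + 23*cos(2*t)*exp(-t)/4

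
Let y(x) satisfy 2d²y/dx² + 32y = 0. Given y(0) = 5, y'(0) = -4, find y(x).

Divide through by 2: y'' + 16y = 0.
Characteristic equation r² + 16 = 0 has discriminant (0)² - 4·(16) = -64 < 0, so r = ± 4i.
Hence y_h = C1*cos(4*x) + C2*sin(4*x).
Apply the initial conditions: y(0) = C1 = 5 and y'(0) = 4*C2 = -4. Solving gives C1 = 5, C2 = -1.

y = -sin(4*x) + 5*cos(4*x)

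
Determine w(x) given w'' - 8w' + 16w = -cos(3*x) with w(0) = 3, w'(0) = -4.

Characteristic equation r² - 8r + 16 = 0 has discriminant (-8)² - 4·(16) = 0, so r = 4 is a repeated root.
Hence w_h = (C1 + C2*x)*exp(4*x).
Try w_p = A*cos(3*x) + B*sin(3*x). Substituting and equating the coefficients of cos(3x) and sin(3x) gives A = -7/625, B = 24/625, so w_p = -7*cos(3*x)/625 + 24*sin(3*x)/625.
General solution: w = -7*cos(3*x)/625 + 24*sin(3*x)/625 + C1*exp(4*x) + C2*x*exp(4*x).
Apply the initial conditions: w(0) = -7/625 + C1 = 3 and w'(0) = 72/625 + C2 + 4*C1 = -4. Solving gives C1 = 1882/625, C2 = -404/25.

w = -7*cos(3*x)/625 + 24*sin(3*x)/625 + 1882*exp(4*x)/625 - 404*x*exp(4*x)/25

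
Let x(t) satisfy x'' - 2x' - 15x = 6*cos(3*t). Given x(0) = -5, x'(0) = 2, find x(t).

Characteristic equation r² - 2r - 15 = 0 factors as (r + 3)(r - 5) = 0, so r = -3, 5.
Hence x_h = C1*exp(-3*t) + C2*exp(5*t).
Try x_p = A*cos(3*t) + B*sin(3*t). Substituting and equating the coefficients of cos(3t) and sin(3t) gives A = -4/17, B = -1/17, so x_p = -4*cos(3*t)/17 - sin(3*t)/17.
General solution: x = -4*cos(3*t)/17 - sin(3*t)/17 + C1*exp(-3*t) + C2*exp(5*t).
Apply the initial conditions: x(0) = -4/17 + C1 + C2 = -5 and x'(0) = -3/17 - 3*C1 + 5*C2 = 2. Solving gives C1 = -13/4, C2 = -103/68.

x = -103*exp(5*t)/68 - 13*exp(-3*t)/4 - 4*cos(3*t)/17 - sin(3*t)/17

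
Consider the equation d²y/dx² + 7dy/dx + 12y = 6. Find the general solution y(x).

Characteristic equation r² + 7r + 12 = 0 factors as (r + 3)(r + 4) = 0, so r = -3, -4.
Hence y_h = C1*exp(-3*x) + C2*exp(-4*x).
For the particular solution try y_p = A0. Substituting and matching coefficients of each power of x gives A0 = 1/2, so y_p = 1/2.

y = 1/2 + C1*exp(-3*x) + C2*exp(-4*x)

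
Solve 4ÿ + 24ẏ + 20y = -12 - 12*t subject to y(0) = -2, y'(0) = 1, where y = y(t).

y = 3/25 - 9*exp(-t)/4 - 3*t/5 + 13*exp(-5*t)/100

Divide through by 4: y'' + 6y' + 5y = -3 - 3*t.
Characteristic equation r² + 6r + 5 = 0 factors as (r + 5)(r + 1) = 0, so r = -5, -1.
Hence y_h = C1*exp(-5*t) + C2*exp(-t).
For the particular solution try y_p = A0 + A1*t. Substituting and matching coefficients of each power of t gives A0 = 3/25, A1 = -3/5, so y_p = 3/25 - 3*t/5.
General solution: y = 3/25 - 3*t/5 + C1*exp(-5*t) + C2*exp(-t).
Apply the initial conditions: y(0) = 3/25 + C1 + C2 = -2 and y'(0) = -3/5 - C2 - 5*C1 = 1. Solving gives C1 = 13/100, C2 = -9/4.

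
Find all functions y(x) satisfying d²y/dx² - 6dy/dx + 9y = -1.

Characteristic equation r² - 6r + 9 = 0 has discriminant (-6)² - 4·(9) = 0, so r = 3 is a repeated root.
Hence y_h = (C1 + C2*x)*exp(3*x).
For the particular solution try y_p = A0. Substituting and matching coefficients of each power of x gives A0 = -1/9, so y_p = -1/9.

y = -1/9 + C1*exp(3*x) + C2*x*exp(3*x)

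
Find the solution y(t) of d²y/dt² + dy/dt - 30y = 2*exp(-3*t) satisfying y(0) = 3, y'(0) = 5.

y = -exp(-3*t)/12 + 32*exp(-6*t)/33 + 93*exp(5*t)/44

Characteristic equation r² + r - 30 = 0 factors as (r + 6)(r - 5) = 0, so r = -6, 5.
Hence y_h = C1*exp(-6*t) + C2*exp(5*t).
Try y_p = A*exp(-3*t). Substituting into the equation and dividing by exp(-3*t) gives A = -1/12, so y_p = -exp(-3*t)/12.
General solution: y = -exp(-3*t)/12 + C1*exp(-6*t) + C2*exp(5*t).
Apply the initial conditions: y(0) = -1/12 + C1 + C2 = 3 and y'(0) = 1/4 - 6*C1 + 5*C2 = 5. Solving gives C1 = 32/33, C2 = 93/44.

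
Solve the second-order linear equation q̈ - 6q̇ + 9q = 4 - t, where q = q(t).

q = 10/27 - t/9 + C1*exp(3*t) + C2*t*exp(3*t)

Characteristic equation r² - 6r + 9 = 0 has discriminant (-6)² - 4·(9) = 0, so r = 3 is a repeated root.
Hence q_h = (C1 + C2*t)*exp(3*t).
For the particular solution try q_p = A0 + A1*t. Substituting and matching coefficients of each power of t gives A0 = 10/27, A1 = -1/9, so q_p = 10/27 - t/9.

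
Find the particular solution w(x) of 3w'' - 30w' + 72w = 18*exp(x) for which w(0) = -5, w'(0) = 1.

Divide through by 3: w'' - 10w' + 24w = 6*exp(x).
Characteristic equation r² - 10r + 24 = 0 factors as (r - 6)(r - 4) = 0, so r = 6, 4.
Hence w_h = C1*exp(6*x) + C2*exp(4*x).
Try w_p = A*exp(x). Substituting into the equation and dividing by exp(x) gives A = 2/5, so w_p = 2*exp(x)/5.
General solution: w = 2*exp(x)/5 + C1*exp(6*x) + C2*exp(4*x).
Apply the initial conditions: w(0) = 2/5 + C1 + C2 = -5 and w'(0) = 2/5 + 4*C2 + 6*C1 = 1. Solving gives C1 = 111/10, C2 = -33/2.

w = -33*exp(4*x)/2 + 2*exp(x)/5 + 111*exp(6*x)/10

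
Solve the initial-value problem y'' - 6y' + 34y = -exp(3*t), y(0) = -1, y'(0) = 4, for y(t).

y = -exp(3*t)/25 - 24*cos(5*t)*exp(3*t)/25 + 7*exp(3*t)*sin(5*t)/5

Characteristic equation r² - 6r + 34 = 0 has discriminant (-6)² - 4·(34) = -100 < 0, so r = 3 ± 5i.
Hence y_h = C1*cos(5*t)*exp(3*t) + C2*exp(3*t)*sin(5*t).
Try y_p = A*exp(3*t). Substituting into the equation and dividing by exp(3*t) gives A = -1/25, so y_p = -exp(3*t)/25.
General solution: y = -exp(3*t)/25 + C1*cos(5*t)*exp(3*t) + C2*exp(3*t)*sin(5*t).
Apply the initial conditions: y(0) = -1/25 + C1 = -1 and y'(0) = -3/25 + 3*C1 + 5*C2 = 4. Solving gives C1 = -24/25, C2 = 7/5.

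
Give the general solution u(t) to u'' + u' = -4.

Characteristic equation r² + r = 0 factors as (r + 1)r = 0, so r = -1, 0.
Hence u_h = C1*exp(-t) + C2.
Since 0 is a characteristic root (multiplicity 1), multiply the polynomial trial by t: try u_p = A0*t. Substituting and matching coefficients of each power of t gives A0 = -4, so u_p = -4*t.

u = C2 - 4*t + C1*exp(-t)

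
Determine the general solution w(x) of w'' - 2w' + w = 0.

Characteristic equation r² - 2r + 1 = 0 has discriminant (-2)² - 4·(1) = 0, so r = 1 is a repeated root.
Hence w_h = (C1 + C2*x)*exp(x).

w = C1*exp(x) + C2*x*exp(x)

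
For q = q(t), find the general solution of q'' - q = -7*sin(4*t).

q = 7*sin(4*t)/17 + C1*exp(-t) + C2*exp(t)

Characteristic equation r² - 1 = 0 factors as (r + 1)(r - 1) = 0, so r = -1, 1.
Hence q_h = C1*exp(-t) + C2*exp(t).
Try q_p = A*cos(4*t) + B*sin(4*t). Substituting and equating the coefficients of cos(4t) and sin(4t) gives A = 0, B = 7/17, so q_p = 7*sin(4*t)/17.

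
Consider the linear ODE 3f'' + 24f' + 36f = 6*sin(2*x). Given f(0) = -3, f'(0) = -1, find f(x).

Divide through by 3: f'' + 8f' + 12f = 2*sin(2*x).
Characteristic equation r² + 8r + 12 = 0 factors as (r + 2)(r + 6) = 0, so r = -2, -6.
Hence f_h = C1*exp(-2*x) + C2*exp(-6*x).
Try f_p = A*cos(2*x) + B*sin(2*x). Substituting and equating the coefficients of cos(2x) and sin(2x) gives A = -1/10, B = 1/20, so f_p = -cos(2*x)/10 + sin(2*x)/20.
General solution: f = -cos(2*x)/10 + sin(2*x)/20 + C1*exp(-2*x) + C2*exp(-6*x).
Apply the initial conditions: f(0) = -1/10 + C1 + C2 = -3 and f'(0) = 1/10 - 6*C2 - 2*C1 = -1. Solving gives C1 = -37/8, C2 = 69/40.

f = -37*exp(-2*x)/8 - cos(2*x)/10 + sin(2*x)/20 + 69*exp(-6*x)/40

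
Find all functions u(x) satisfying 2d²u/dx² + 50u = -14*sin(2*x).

Divide through by 2: u'' + 25u = -7*sin(2*x).
Characteristic equation r² + 25 = 0 has discriminant (0)² - 4·(25) = -100 < 0, so r = ± 5i.
Hence u_h = C1*cos(5*x) + C2*sin(5*x).
Try u_p = A*cos(2*x) + B*sin(2*x). Substituting and equating the coefficients of cos(2x) and sin(2x) gives A = 0, B = -1/3, so u_p = -sin(2*x)/3.

u = -sin(2*x)/3 + C1*cos(5*x) + C2*sin(5*x)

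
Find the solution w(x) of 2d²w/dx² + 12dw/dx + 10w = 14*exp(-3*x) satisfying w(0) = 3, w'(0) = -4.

w = -7*exp(-3*x)/4 + 9*exp(-5*x)/8 + 29*exp(-x)/8

Divide through by 2: w'' + 6w' + 5w = 7*exp(-3*x).
Characteristic equation r² + 6r + 5 = 0 factors as (r + 5)(r + 1) = 0, so r = -5, -1.
Hence w_h = C1*exp(-5*x) + C2*exp(-x).
Try w_p = A*exp(-3*x). Substituting into the equation and dividing by exp(-3*x) gives A = -7/4, so w_p = -7*exp(-3*x)/4.
General solution: w = -7*exp(-3*x)/4 + C1*exp(-5*x) + C2*exp(-x).
Apply the initial conditions: w(0) = -7/4 + C1 + C2 = 3 and w'(0) = 21/4 - C2 - 5*C1 = -4. Solving gives C1 = 9/8, C2 = 29/8.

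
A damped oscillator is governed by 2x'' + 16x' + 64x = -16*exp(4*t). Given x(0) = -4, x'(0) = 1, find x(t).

Divide through by 2: x'' + 8x' + 32x = -8*exp(4*t).
Characteristic equation r² + 8r + 32 = 0 has discriminant (8)² - 4·(32) = -64 < 0, so r = -4 ± 4i.
Hence x_h = C1*cos(4*t)*exp(-4*t) + C2*exp(-4*t)*sin(4*t).
Try x_p = A*exp(4*t). Substituting into the equation and dividing by exp(4*t) gives A = -1/10, so x_p = -exp(4*t)/10.
General solution: x = -exp(4*t)/10 + C1*cos(4*t)*exp(-4*t) + C2*exp(-4*t)*sin(4*t).
Apply the initial conditions: x(0) = -1/10 + C1 = -4 and x'(0) = -2/5 - 4*C1 + 4*C2 = 1. Solving gives C1 = -39/10, C2 = -71/20.

x = -exp(4*t)/10 - 71*exp(-4*t)*sin(4*t)/20 - 39*cos(4*t)*exp(-4*t)/10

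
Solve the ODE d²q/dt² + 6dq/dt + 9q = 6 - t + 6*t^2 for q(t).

Characteristic equation r² + 6r + 9 = 0 has discriminant (6)² - 4·(9) = 0, so r = -3 is a repeated root.
Hence q_h = (C1 + C2*t)*exp(-3*t).
For the particular solution try q_p = A0 + A1*t + A2*t^2. Substituting and matching coefficients of each power of t gives A0 = 32/27, A1 = -1, A2 = 2/3, so q_p = 32/27 - t + 2*t^2/3.

q = 32/27 - t + 2*t**2/3 + C1*exp(-3*t) + C2*t*exp(-3*t)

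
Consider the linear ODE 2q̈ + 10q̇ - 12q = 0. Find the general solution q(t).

Divide through by 2: q'' + 5q' - 6q = 0.
Characteristic equation r² + 5r - 6 = 0 factors as (r + 6)(r - 1) = 0, so r = -6, 1.
Hence q_h = C1*exp(-6*t) + C2*exp(t).

q = C1*exp(-6*t) + C2*exp(t)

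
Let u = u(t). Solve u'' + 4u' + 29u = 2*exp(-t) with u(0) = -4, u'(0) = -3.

u = exp(-t)/13 - 144*exp(-2*t)*sin(5*t)/65 - 53*cos(5*t)*exp(-2*t)/13

Characteristic equation r² + 4r + 29 = 0 has discriminant (4)² - 4·(29) = -100 < 0, so r = -2 ± 5i.
Hence u_h = C1*cos(5*t)*exp(-2*t) + C2*exp(-2*t)*sin(5*t).
Try u_p = A*exp(-t). Substituting into the equation and dividing by exp(-t) gives A = 1/13, so u_p = exp(-t)/13.
General solution: u = exp(-t)/13 + C1*cos(5*t)*exp(-2*t) + C2*exp(-2*t)*sin(5*t).
Apply the initial conditions: u(0) = 1/13 + C1 = -4 and u'(0) = -1/13 - 2*C1 + 5*C2 = -3. Solving gives C1 = -53/13, C2 = -144/65.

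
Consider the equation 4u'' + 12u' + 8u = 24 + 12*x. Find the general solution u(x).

Divide through by 4: u'' + 3u' + 2u = 6 + 3*x.
Characteristic equation r² + 3r + 2 = 0 factors as (r + 2)(r + 1) = 0, so r = -2, -1.
Hence u_h = C1*exp(-2*x) + C2*exp(-x).
For the particular solution try u_p = A0 + A1*x. Substituting and matching coefficients of each power of x gives A0 = 3/4, A1 = 3/2, so u_p = 3/4 + 3*x/2.

u = 3/4 + 3*x/2 + C1*exp(-2*x) + C2*exp(-x)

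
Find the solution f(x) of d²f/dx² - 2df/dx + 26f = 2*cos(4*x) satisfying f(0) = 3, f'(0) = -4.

f = -4*sin(4*x)/41 + 5*cos(4*x)/41 - 266*exp(x)*sin(5*x)/205 + 118*cos(5*x)*exp(x)/41

Characteristic equation r² - 2r + 26 = 0 has discriminant (-2)² - 4·(26) = -100 < 0, so r = 1 ± 5i.
Hence f_h = C1*cos(5*x)*exp(x) + C2*exp(x)*sin(5*x).
Try f_p = A*cos(4*x) + B*sin(4*x). Substituting and equating the coefficients of cos(4x) and sin(4x) gives A = 5/41, B = -4/41, so f_p = -4*sin(4*x)/41 + 5*cos(4*x)/41.
General solution: f = -4*sin(4*x)/41 + 5*cos(4*x)/41 + C1*cos(5*x)*exp(x) + C2*exp(x)*sin(5*x).
Apply the initial conditions: f(0) = 5/41 + C1 = 3 and f'(0) = -16/41 + C1 + 5*C2 = -4. Solving gives C1 = 118/41, C2 = -266/205.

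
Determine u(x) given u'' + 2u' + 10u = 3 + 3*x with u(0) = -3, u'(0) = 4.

Characteristic equation r² + 2r + 10 = 0 has discriminant (2)² - 4·(10) = -36 < 0, so r = -1 ± 3i.
Hence u_h = C1*cos(3*x)*exp(-x) + C2*exp(-x)*sin(3*x).
For the particular solution try u_p = A0 + A1*x. Substituting and matching coefficients of each power of x gives A0 = 6/25, A1 = 3/10, so u_p = 6/25 + 3*x/10.
General solution: u = 6/25 + 3*x/10 + C1*cos(3*x)*exp(-x) + C2*exp(-x)*sin(3*x).
Apply the initial conditions: u(0) = 6/25 + C1 = -3 and u'(0) = 3/10 - C1 + 3*C2 = 4. Solving gives C1 = -81/25, C2 = 23/150.

u = 6/25 + 3*x/10 - 81*cos(3*x)*exp(-x)/25 + 23*exp(-x)*sin(3*x)/150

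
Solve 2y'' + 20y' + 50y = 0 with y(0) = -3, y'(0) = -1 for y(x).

Divide through by 2: y'' + 10y' + 25y = 0.
Characteristic equation r² + 10r + 25 = 0 has discriminant (10)² - 4·(25) = 0, so r = -5 is a repeated root.
Hence y_h = (C1 + C2*x)*exp(-5*x).
Apply the initial conditions: y(0) = C1 = -3 and y'(0) = C2 - 5*C1 = -1. Solving gives C1 = -3, C2 = -16.

y = -3*exp(-5*x) - 16*x*exp(-5*x)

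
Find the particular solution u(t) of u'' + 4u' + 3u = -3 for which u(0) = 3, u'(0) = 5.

Characteristic equation r² + 4r + 3 = 0 factors as (r + 1)(r + 3) = 0, so r = -1, -3.
Hence u_h = C1*exp(-t) + C2*exp(-3*t).
For the particular solution try u_p = A0. Substituting and matching coefficients of each power of t gives A0 = -1, so u_p = -1.
General solution: u = -1 + C1*exp(-t) + C2*exp(-3*t).
Apply the initial conditions: u(0) = -1 + C1 + C2 = 3 and u'(0) = -C1 - 3*C2 = 5. Solving gives C1 = 17/2, C2 = -9/2.

u = -1 - 9*exp(-3*t)/2 + 17*exp(-t)/2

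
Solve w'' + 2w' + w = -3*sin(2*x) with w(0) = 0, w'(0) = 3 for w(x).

w = -12*exp(-x)/25 + 9*sin(2*x)/25 + 12*cos(2*x)/25 + 9*x*exp(-x)/5

Characteristic equation r² + 2r + 1 = 0 has discriminant (2)² - 4·(1) = 0, so r = -1 is a repeated root.
Hence w_h = (C1 + C2*x)*exp(-x).
Try w_p = A*cos(2*x) + B*sin(2*x). Substituting and equating the coefficients of cos(2x) and sin(2x) gives A = 12/25, B = 9/25, so w_p = 9*sin(2*x)/25 + 12*cos(2*x)/25.
General solution: w = 9*sin(2*x)/25 + 12*cos(2*x)/25 + C1*exp(-x) + C2*x*exp(-x).
Apply the initial conditions: w(0) = 12/25 + C1 = 0 and w'(0) = 18/25 + C2 - C1 = 3. Solving gives C1 = -12/25, C2 = 9/5.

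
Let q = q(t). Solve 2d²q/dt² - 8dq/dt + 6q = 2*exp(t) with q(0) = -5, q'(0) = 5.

Divide through by 2: q'' - 4q' + 3q = exp(t).
Characteristic equation r² - 4r + 3 = 0 factors as (r - 3)(r - 1) = 0, so r = 3, 1.
Hence q_h = C1*exp(3*t) + C2*exp(t).
Since exp(t) solves the homogeneous equation (r = 1 is a root of multiplicity 1), multiply the trial by t. Try q_p = A*t*exp(t). Substituting into the equation and dividing by exp(t) gives A = -1/2, so q_p = -t*exp(t)/2.
General solution: q = C1*exp(3*t) + C2*exp(t) - t*exp(t)/2.
Apply the initial conditions: q(0) = C1 + C2 = -5 and q'(0) = -1/2 + C2 + 3*C1 = 5. Solving gives C1 = 21/4, C2 = -41/4.

q = -41*exp(t)/4 + 21*exp(3*t)/4 - t*exp(t)/2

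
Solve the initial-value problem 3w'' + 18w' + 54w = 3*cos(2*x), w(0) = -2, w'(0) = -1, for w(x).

Divide through by 3: w'' + 6w' + 18w = cos(2*x).
Characteristic equation r² + 6r + 18 = 0 has discriminant (6)² - 4·(18) = -36 < 0, so r = -3 ± 3i.
Hence w_h = C1*cos(3*x)*exp(-3*x) + C2*exp(-3*x)*sin(3*x).
Try w_p = A*cos(2*x) + B*sin(2*x). Substituting and equating the coefficients of cos(2x) and sin(2x) gives A = 7/170, B = 3/85, so w_p = 3*sin(2*x)/85 + 7*cos(2*x)/170.
General solution: w = 3*sin(2*x)/85 + 7*cos(2*x)/170 + C1*cos(3*x)*exp(-3*x) + C2*exp(-3*x)*sin(3*x).
Apply the initial conditions: w(0) = 7/170 + C1 = -2 and w'(0) = 6/85 - 3*C1 + 3*C2 = -1. Solving gives C1 = -347/170, C2 = -1223/510.

w = 3*sin(2*x)/85 + 7*cos(2*x)/170 - 1223*exp(-3*x)*sin(3*x)/510 - 347*cos(3*x)*exp(-3*x)/170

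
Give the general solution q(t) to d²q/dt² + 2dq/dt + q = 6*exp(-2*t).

q = 6*exp(-2*t) + C1*exp(-t) + C2*t*exp(-t)

Characteristic equation r² + 2r + 1 = 0 has discriminant (2)² - 4·(1) = 0, so r = -1 is a repeated root.
Hence q_h = (C1 + C2*t)*exp(-t).
Try q_p = A*exp(-2*t). Substituting into the equation and dividing by exp(-2*t) gives A = 6, so q_p = 6*exp(-2*t).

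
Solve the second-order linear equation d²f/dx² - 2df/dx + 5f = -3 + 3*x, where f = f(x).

Characteristic equation r² - 2r + 5 = 0 has discriminant (-2)² - 4·(5) = -16 < 0, so r = 1 ± 2i.
Hence f_h = C1*cos(2*x)*exp(x) + C2*exp(x)*sin(2*x).
For the particular solution try f_p = A0 + A1*x. Substituting and matching coefficients of each power of x gives A0 = -9/25, A1 = 3/5, so f_p = -9/25 + 3*x/5.

f = -9/25 + 3*x/5 + C1*cos(2*x)*exp(x) + C2*exp(x)*sin(2*x)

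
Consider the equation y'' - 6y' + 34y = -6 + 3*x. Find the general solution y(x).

Characteristic equation r² - 6r + 34 = 0 has discriminant (-6)² - 4·(34) = -100 < 0, so r = 3 ± 5i.
Hence y_h = C1*cos(5*x)*exp(3*x) + C2*exp(3*x)*sin(5*x).
For the particular solution try y_p = A0 + A1*x. Substituting and matching coefficients of each power of x gives A0 = -93/578, A1 = 3/34, so y_p = -93/578 + 3*x/34.

y = -93/578 + 3*x/34 + C1*cos(5*x)*exp(3*x) + C2*exp(3*x)*sin(5*x)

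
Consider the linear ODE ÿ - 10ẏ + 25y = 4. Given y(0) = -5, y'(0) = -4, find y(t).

Characteristic equation r² - 10r + 25 = 0 has discriminant (-10)² - 4·(25) = 0, so r = 5 is a repeated root.
Hence y_h = (C1 + C2*t)*exp(5*t).
For the particular solution try y_p = A0. Substituting and matching coefficients of each power of t gives A0 = 4/25, so y_p = 4/25.
General solution: y = 4/25 + C1*exp(5*t) + C2*t*exp(5*t).
Apply the initial conditions: y(0) = 4/25 + C1 = -5 and y'(0) = C2 + 5*C1 = -4. Solving gives C1 = -129/25, C2 = 109/5.

y = 4/25 - 129*exp(5*t)/25 + 109*t*exp(5*t)/5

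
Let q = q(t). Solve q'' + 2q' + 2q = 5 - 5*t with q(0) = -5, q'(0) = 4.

q = 5 - 5*t/2 - 10*cos(t)*exp(-t) - 7*exp(-t)*sin(t)/2

Characteristic equation r² + 2r + 2 = 0 has discriminant (2)² - 4·(2) = -4 < 0, so r = -1 ± i.
Hence q_h = C1*cos(t)*exp(-t) + C2*exp(-t)*sin(t).
For the particular solution try q_p = A0 + A1*t. Substituting and matching coefficients of each power of t gives A0 = 5, A1 = -5/2, so q_p = 5 - 5*t/2.
General solution: q = 5 - 5*t/2 + C1*cos(t)*exp(-t) + C2*exp(-t)*sin(t).
Apply the initial conditions: q(0) = 5 + C1 = -5 and q'(0) = -5/2 + C2 - C1 = 4. Solving gives C1 = -10, C2 = -7/2.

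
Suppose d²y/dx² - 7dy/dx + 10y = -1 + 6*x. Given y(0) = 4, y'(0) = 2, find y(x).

y = 8/25 - 149*exp(5*x)/75 + 3*x/5 + 17*exp(2*x)/3

Characteristic equation r² - 7r + 10 = 0 factors as (r - 5)(r - 2) = 0, so r = 5, 2.
Hence y_h = C1*exp(5*x) + C2*exp(2*x).
For the particular solution try y_p = A0 + A1*x. Substituting and matching coefficients of each power of x gives A0 = 8/25, A1 = 3/5, so y_p = 8/25 + 3*x/5.
General solution: y = 8/25 + 3*x/5 + C1*exp(5*x) + C2*exp(2*x).
Apply the initial conditions: y(0) = 8/25 + C1 + C2 = 4 and y'(0) = 3/5 + 2*C2 + 5*C1 = 2. Solving gives C1 = -149/75, C2 = 17/3.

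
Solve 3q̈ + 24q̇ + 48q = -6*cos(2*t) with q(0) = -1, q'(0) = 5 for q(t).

Divide through by 3: q'' + 8q' + 16q = -2*cos(2*t).
Characteristic equation r² + 8r + 16 = 0 has discriminant (8)² - 4·(16) = 0, so r = -4 is a repeated root.
Hence q_h = (C1 + C2*t)*exp(-4*t).
Try q_p = A*cos(2*t) + B*sin(2*t). Substituting and equating the coefficients of cos(2t) and sin(2t) gives A = -3/50, B = -2/25, so q_p = -3*cos(2*t)/50 - 2*sin(2*t)/25.
General solution: q = -3*cos(2*t)/50 - 2*sin(2*t)/25 + C1*exp(-4*t) + C2*t*exp(-4*t).
Apply the initial conditions: q(0) = -3/50 + C1 = -1 and q'(0) = -4/25 + C2 - 4*C1 = 5. Solving gives C1 = -47/50, C2 = 7/5.

q = -47*exp(-4*t)/50 - 3*cos(2*t)/50 - 2*sin(2*t)/25 + 7*t*exp(-4*t)/5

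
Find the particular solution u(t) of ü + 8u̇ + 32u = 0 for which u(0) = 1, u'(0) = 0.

Characteristic equation r² + 8r + 32 = 0 has discriminant (8)² - 4·(32) = -64 < 0, so r = -4 ± 4i.
Hence u_h = C1*cos(4*t)*exp(-4*t) + C2*exp(-4*t)*sin(4*t).
Apply the initial conditions: u(0) = C1 = 1 and u'(0) = -4*C1 + 4*C2 = 0. Solving gives C1 = 1, C2 = 1.

u = cos(4*t)*exp(-4*t) + exp(-4*t)*sin(4*t)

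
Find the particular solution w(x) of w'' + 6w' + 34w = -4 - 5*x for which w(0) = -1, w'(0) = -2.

Characteristic equation r² + 6r + 34 = 0 has discriminant (6)² - 4·(34) = -100 < 0, so r = -3 ± 5i.
Hence w_h = C1*cos(5*x)*exp(-3*x) + C2*exp(-3*x)*sin(5*x).
For the particular solution try w_p = A0 + A1*x. Substituting and matching coefficients of each power of x gives A0 = -53/578, A1 = -5/34, so w_p = -53/578 - 5*x/34.
General solution: w = -53/578 - 5*x/34 + C1*cos(5*x)*exp(-3*x) + C2*exp(-3*x)*sin(5*x).
Apply the initial conditions: w(0) = -53/578 + C1 = -1 and w'(0) = -5/34 - 3*C1 + 5*C2 = -2. Solving gives C1 = -525/578, C2 = -1323/1445.

w = -53/578 - 5*x/34 - 1323*exp(-3*x)*sin(5*x)/1445 - 525*cos(5*x)*exp(-3*x)/578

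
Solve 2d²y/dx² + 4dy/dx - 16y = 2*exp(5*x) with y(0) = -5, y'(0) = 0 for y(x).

Divide through by 2: y'' + 2y' - 8y = exp(5*x).
Characteristic equation r² + 2r - 8 = 0 factors as (r + 4)(r - 2) = 0, so r = -4, 2.
Hence y_h = C1*exp(-4*x) + C2*exp(2*x).
Try y_p = A*exp(5*x). Substituting into the equation and dividing by exp(5*x) gives A = 1/27, so y_p = exp(5*x)/27.
General solution: y = exp(5*x)/27 + C1*exp(-4*x) + C2*exp(2*x).
Apply the initial conditions: y(0) = 1/27 + C1 + C2 = -5 and y'(0) = 5/27 - 4*C1 + 2*C2 = 0. Solving gives C1 = -89/54, C2 = -61/18.

y = -89*exp(-4*x)/54 - 61*exp(2*x)/18 + exp(5*x)/27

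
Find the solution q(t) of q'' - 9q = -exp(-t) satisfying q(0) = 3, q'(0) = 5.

q = exp(-t)/8 + 7*exp(-3*t)/12 + 55*exp(3*t)/24

Characteristic equation r² - 9 = 0 factors as (r + 3)(r - 3) = 0, so r = -3, 3.
Hence q_h = C1*exp(-3*t) + C2*exp(3*t).
Try q_p = A*exp(-t). Substituting into the equation and dividing by exp(-t) gives A = 1/8, so q_p = exp(-t)/8.
General solution: q = exp(-t)/8 + C1*exp(-3*t) + C2*exp(3*t).
Apply the initial conditions: q(0) = 1/8 + C1 + C2 = 3 and q'(0) = -1/8 - 3*C1 + 3*C2 = 5. Solving gives C1 = 7/12, C2 = 55/24.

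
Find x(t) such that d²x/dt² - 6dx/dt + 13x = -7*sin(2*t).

Characteristic equation r² - 6r + 13 = 0 has discriminant (-6)² - 4·(13) = -16 < 0, so r = 3 ± 2i.
Hence x_h = C1*cos(2*t)*exp(3*t) + C2*exp(3*t)*sin(2*t).
Try x_p = A*cos(2*t) + B*sin(2*t). Substituting and equating the coefficients of cos(2t) and sin(2t) gives A = -28/75, B = -7/25, so x_p = -28*cos(2*t)/75 - 7*sin(2*t)/25.

x = -28*cos(2*t)/75 - 7*sin(2*t)/25 + C1*cos(2*t)*exp(3*t) + C2*exp(3*t)*sin(2*t)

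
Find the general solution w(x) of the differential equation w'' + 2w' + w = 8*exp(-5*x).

Characteristic equation r² + 2r + 1 = 0 has discriminant (2)² - 4·(1) = 0, so r = -1 is a repeated root.
Hence w_h = (C1 + C2*x)*exp(-x).
Try w_p = A*exp(-5*x). Substituting into the equation and dividing by exp(-5*x) gives A = 1/2, so w_p = exp(-5*x)/2.

w = exp(-5*x)/2 + C1*exp(-x) + C2*x*exp(-x)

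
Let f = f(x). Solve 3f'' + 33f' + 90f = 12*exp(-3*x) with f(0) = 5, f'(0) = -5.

Divide through by 3: f'' + 11f' + 30f = 4*exp(-3*x).
Characteristic equation r² + 11r + 30 = 0 factors as (r + 6)(r + 5) = 0, so r = -6, -5.
Hence f_h = C1*exp(-6*x) + C2*exp(-5*x).
Try f_p = A*exp(-3*x). Substituting into the equation and dividing by exp(-3*x) gives A = 2/3, so f_p = 2*exp(-3*x)/3.
General solution: f = 2*exp(-3*x)/3 + C1*exp(-6*x) + C2*exp(-5*x).
Apply the initial conditions: f(0) = 2/3 + C1 + C2 = 5 and f'(0) = -2 - 6*C1 - 5*C2 = -5. Solving gives C1 = -56/3, C2 = 23.

f = 23*exp(-5*x) - 56*exp(-6*x)/3 + 2*exp(-3*x)/3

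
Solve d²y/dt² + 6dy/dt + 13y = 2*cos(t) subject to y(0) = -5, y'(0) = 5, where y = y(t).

y = sin(t)/15 + 2*cos(t)/15 - 157*exp(-3*t)*sin(2*t)/30 - 77*cos(2*t)*exp(-3*t)/15

Characteristic equation r² + 6r + 13 = 0 has discriminant (6)² - 4·(13) = -16 < 0, so r = -3 ± 2i.
Hence y_h = C1*cos(2*t)*exp(-3*t) + C2*exp(-3*t)*sin(2*t).
Try y_p = A*cos(t) + B*sin(t). Substituting and equating the coefficients of cos(t) and sin(t) gives A = 2/15, B = 1/15, so y_p = sin(t)/15 + 2*cos(t)/15.
General solution: y = sin(t)/15 + 2*cos(t)/15 + C1*cos(2*t)*exp(-3*t) + C2*exp(-3*t)*sin(2*t).
Apply the initial conditions: y(0) = 2/15 + C1 = -5 and y'(0) = 1/15 - 3*C1 + 2*C2 = 5. Solving gives C1 = -77/15, C2 = -157/30.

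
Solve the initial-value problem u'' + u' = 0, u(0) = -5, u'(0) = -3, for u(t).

u = -8 + 3*exp(-t)

Characteristic equation r² + r = 0 factors as (r + 1)r = 0, so r = -1, 0.
Hence u_h = C1*exp(-t) + C2.
Apply the initial conditions: u(0) = C1 + C2 = -5 and u'(0) = -C1 = -3. Solving gives C1 = 3, C2 = -8.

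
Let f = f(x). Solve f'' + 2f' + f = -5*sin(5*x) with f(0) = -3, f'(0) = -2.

f = -1039*exp(-x)/338 + 25*cos(5*x)/338 + 30*sin(5*x)/169 - 155*x*exp(-x)/26

Characteristic equation r² + 2r + 1 = 0 has discriminant (2)² - 4·(1) = 0, so r = -1 is a repeated root.
Hence f_h = (C1 + C2*x)*exp(-x).
Try f_p = A*cos(5*x) + B*sin(5*x). Substituting and equating the coefficients of cos(5x) and sin(5x) gives A = 25/338, B = 30/169, so f_p = 25*cos(5*x)/338 + 30*sin(5*x)/169.
General solution: f = 25*cos(5*x)/338 + 30*sin(5*x)/169 + C1*exp(-x) + C2*x*exp(-x).
Apply the initial conditions: f(0) = 25/338 + C1 = -3 and f'(0) = 150/169 + C2 - C1 = -2. Solving gives C1 = -1039/338, C2 = -155/26.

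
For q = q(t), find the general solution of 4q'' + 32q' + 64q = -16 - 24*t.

q = -1/16 - 3*t/8 + C1*exp(-4*t) + C2*t*exp(-4*t)

Divide through by 4: q'' + 8q' + 16q = -4 - 6*t.
Characteristic equation r² + 8r + 16 = 0 has discriminant (8)² - 4·(16) = 0, so r = -4 is a repeated root.
Hence q_h = (C1 + C2*t)*exp(-4*t).
For the particular solution try q_p = A0 + A1*t. Substituting and matching coefficients of each power of t gives A0 = -1/16, A1 = -3/8, so q_p = -1/16 - 3*t/8.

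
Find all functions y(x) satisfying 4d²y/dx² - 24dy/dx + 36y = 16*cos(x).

y = -6*sin(x)/25 + 8*cos(x)/25 + C1*exp(3*x) + C2*x*exp(3*x)

Divide through by 4: y'' - 6y' + 9y = 4*cos(x).
Characteristic equation r² - 6r + 9 = 0 has discriminant (-6)² - 4·(9) = 0, so r = 3 is a repeated root.
Hence y_h = (C1 + C2*x)*exp(3*x).
Try y_p = A*cos(x) + B*sin(x). Substituting and equating the coefficients of cos(x) and sin(x) gives A = 8/25, B = -6/25, so y_p = -6*sin(x)/25 + 8*cos(x)/25.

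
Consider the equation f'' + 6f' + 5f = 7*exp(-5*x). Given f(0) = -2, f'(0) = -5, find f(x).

Characteristic equation r² + 6r + 5 = 0 factors as (r + 1)(r + 5) = 0, so r = -1, -5.
Hence f_h = C1*exp(-x) + C2*exp(-5*x).
Since exp(-5*x) solves the homogeneous equation (r = -5 is a root of multiplicity 1), multiply the trial by x. Try f_p = A*x*exp(-5*x). Substituting into the equation and dividing by exp(-5*x) gives A = -7/4, so f_p = -7*x*exp(-5*x)/4.
General solution: f = C1*exp(-x) + C2*exp(-5*x) - 7*x*exp(-5*x)/4.
Apply the initial conditions: f(0) = C1 + C2 = -2 and f'(0) = -7/4 - C1 - 5*C2 = -5. Solving gives C1 = -53/16, C2 = 21/16.

f = -53*exp(-x)/16 + 21*exp(-5*x)/16 - 7*x*exp(-5*x)/4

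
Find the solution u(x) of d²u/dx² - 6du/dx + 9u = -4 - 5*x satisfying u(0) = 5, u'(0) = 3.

Characteristic equation r² - 6r + 9 = 0 has discriminant (-6)² - 4·(9) = 0, so r = 3 is a repeated root.
Hence u_h = (C1 + C2*x)*exp(3*x).
For the particular solution try u_p = A0 + A1*x. Substituting and matching coefficients of each power of x gives A0 = -22/27, A1 = -5/9, so u_p = -22/27 - 5*x/9.
General solution: u = -22/27 - 5*x/9 + C1*exp(3*x) + C2*x*exp(3*x).
Apply the initial conditions: u(0) = -22/27 + C1 = 5 and u'(0) = -5/9 + C2 + 3*C1 = 3. Solving gives C1 = 157/27, C2 = -125/9.

u = -22/27 - 5*x/9 + 157*exp(3*x)/27 - 125*x*exp(3*x)/9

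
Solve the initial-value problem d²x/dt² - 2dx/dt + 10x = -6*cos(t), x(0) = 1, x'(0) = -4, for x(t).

x = -54*cos(t)/85 + 12*sin(t)/85 - 491*exp(t)*sin(3*t)/255 + 139*cos(3*t)*exp(t)/85

Characteristic equation r² - 2r + 10 = 0 has discriminant (-2)² - 4·(10) = -36 < 0, so r = 1 ± 3i.
Hence x_h = C1*cos(3*t)*exp(t) + C2*exp(t)*sin(3*t).
Try x_p = A*cos(t) + B*sin(t). Substituting and equating the coefficients of cos(t) and sin(t) gives A = -54/85, B = 12/85, so x_p = -54*cos(t)/85 + 12*sin(t)/85.
General solution: x = -54*cos(t)/85 + 12*sin(t)/85 + C1*cos(3*t)*exp(t) + C2*exp(t)*sin(3*t).
Apply the initial conditions: x(0) = -54/85 + C1 = 1 and x'(0) = 12/85 + C1 + 3*C2 = -4. Solving gives C1 = 139/85, C2 = -491/255.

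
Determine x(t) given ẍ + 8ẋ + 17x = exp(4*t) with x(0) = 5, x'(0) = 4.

x = exp(4*t)/65 + 324*cos(t)*exp(-4*t)/65 + 1552*exp(-4*t)*sin(t)/65

Characteristic equation r² + 8r + 17 = 0 has discriminant (8)² - 4·(17) = -4 < 0, so r = -4 ± i.
Hence x_h = C1*cos(t)*exp(-4*t) + C2*exp(-4*t)*sin(t).
Try x_p = A*exp(4*t). Substituting into the equation and dividing by exp(4*t) gives A = 1/65, so x_p = exp(4*t)/65.
General solution: x = exp(4*t)/65 + C1*cos(t)*exp(-4*t) + C2*exp(-4*t)*sin(t).
Apply the initial conditions: x(0) = 1/65 + C1 = 5 and x'(0) = 4/65 + C2 - 4*C1 = 4. Solving gives C1 = 324/65, C2 = 1552/65.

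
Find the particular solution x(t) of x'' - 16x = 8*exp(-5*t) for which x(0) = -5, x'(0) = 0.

x = -43*exp(4*t)/18 - 7*exp(-4*t)/2 + 8*exp(-5*t)/9

Characteristic equation r² - 16 = 0 factors as (r - 4)(r + 4) = 0, so r = 4, -4.
Hence x_h = C1*exp(4*t) + C2*exp(-4*t).
Try x_p = A*exp(-5*t). Substituting into the equation and dividing by exp(-5*t) gives A = 8/9, so x_p = 8*exp(-5*t)/9.
General solution: x = 8*exp(-5*t)/9 + C1*exp(4*t) + C2*exp(-4*t).
Apply the initial conditions: x(0) = 8/9 + C1 + C2 = -5 and x'(0) = -40/9 - 4*C2 + 4*C1 = 0. Solving gives C1 = -43/18, C2 = -7/2.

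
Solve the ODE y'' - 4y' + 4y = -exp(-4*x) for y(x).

Characteristic equation r² - 4r + 4 = 0 has discriminant (-4)² - 4·(4) = 0, so r = 2 is a repeated root.
Hence y_h = (C1 + C2*x)*exp(2*x).
Try y_p = A*exp(-4*x). Substituting into the equation and dividing by exp(-4*x) gives A = -1/36, so y_p = -exp(-4*x)/36.

y = -exp(-4*x)/36 + C1*exp(2*x) + C2*x*exp(2*x)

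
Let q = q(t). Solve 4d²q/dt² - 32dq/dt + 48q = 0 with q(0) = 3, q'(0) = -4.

Divide through by 4: q'' - 8q' + 12q = 0.
Characteristic equation r² - 8r + 12 = 0 factors as (r - 6)(r - 2) = 0, so r = 6, 2.
Hence q_h = C1*exp(6*t) + C2*exp(2*t).
Apply the initial conditions: q(0) = C1 + C2 = 3 and q'(0) = 2*C2 + 6*C1 = -4. Solving gives C1 = -5/2, C2 = 11/2.

q = -5*exp(6*t)/2 + 11*exp(2*t)/2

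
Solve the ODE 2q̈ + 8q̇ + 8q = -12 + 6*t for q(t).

q = -9/4 + 3*t/4 + C1*exp(-2*t) + C2*t*exp(-2*t)

Divide through by 2: q'' + 4q' + 4q = -6 + 3*t.
Characteristic equation r² + 4r + 4 = 0 has discriminant (4)² - 4·(4) = 0, so r = -2 is a repeated root.
Hence q_h = (C1 + C2*t)*exp(-2*t).
For the particular solution try q_p = A0 + A1*t. Substituting and matching coefficients of each power of t gives A0 = -9/4, A1 = 3/4, so q_p = -9/4 + 3*t/4.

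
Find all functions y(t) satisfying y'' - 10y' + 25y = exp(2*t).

y = exp(2*t)/9 + C1*exp(5*t) + C2*t*exp(5*t)

Characteristic equation r² - 10r + 25 = 0 has discriminant (-10)² - 4·(25) = 0, so r = 5 is a repeated root.
Hence y_h = (C1 + C2*t)*exp(5*t).
Try y_p = A*exp(2*t). Substituting into the equation and dividing by exp(2*t) gives A = 1/9, so y_p = exp(2*t)/9.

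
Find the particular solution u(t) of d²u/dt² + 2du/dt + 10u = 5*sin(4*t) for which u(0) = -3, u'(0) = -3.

u = -3*sin(4*t)/10 - 2*cos(4*t)/5 - 22*exp(-t)*sin(3*t)/15 - 13*cos(3*t)*exp(-t)/5

Characteristic equation r² + 2r + 10 = 0 has discriminant (2)² - 4·(10) = -36 < 0, so r = -1 ± 3i.
Hence u_h = C1*cos(3*t)*exp(-t) + C2*exp(-t)*sin(3*t).
Try u_p = A*cos(4*t) + B*sin(4*t). Substituting and equating the coefficients of cos(4t) and sin(4t) gives A = -2/5, B = -3/10, so u_p = -3*sin(4*t)/10 - 2*cos(4*t)/5.
General solution: u = -3*sin(4*t)/10 - 2*cos(4*t)/5 + C1*cos(3*t)*exp(-t) + C2*exp(-t)*sin(3*t).
Apply the initial conditions: u(0) = -2/5 + C1 = -3 and u'(0) = -6/5 - C1 + 3*C2 = -3. Solving gives C1 = -13/5, C2 = -22/15.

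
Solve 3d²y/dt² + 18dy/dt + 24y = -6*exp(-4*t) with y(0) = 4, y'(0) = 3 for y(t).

Divide through by 3: y'' + 6y' + 8y = -2*exp(-4*t).
Characteristic equation r² + 6r + 8 = 0 factors as (r + 2)(r + 4) = 0, so r = -2, -4.
Hence y_h = C1*exp(-2*t) + C2*exp(-4*t).
Since exp(-4*t) solves the homogeneous equation (r = -4 is a root of multiplicity 1), multiply the trial by t. Try y_p = A*t*exp(-4*t). Substituting into the equation and dividing by exp(-4*t) gives A = 1, so y_p = t*exp(-4*t).
General solution: y = C1*exp(-2*t) + C2*exp(-4*t) + t*exp(-4*t).
Apply the initial conditions: y(0) = C1 + C2 = 4 and y'(0) = 1 - 4*C2 - 2*C1 = 3. Solving gives C1 = 9, C2 = -5.

y = -5*exp(-4*t) + 9*exp(-2*t) + t*exp(-4*t)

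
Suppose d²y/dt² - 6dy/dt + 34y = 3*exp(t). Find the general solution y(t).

Characteristic equation r² - 6r + 34 = 0 has discriminant (-6)² - 4·(34) = -100 < 0, so r = 3 ± 5i.
Hence y_h = C1*cos(5*t)*exp(3*t) + C2*exp(3*t)*sin(5*t).
Try y_p = A*exp(t). Substituting into the equation and dividing by exp(t) gives A = 3/29, so y_p = 3*exp(t)/29.

y = 3*exp(t)/29 + C1*cos(5*t)*exp(3*t) + C2*exp(3*t)*sin(5*t)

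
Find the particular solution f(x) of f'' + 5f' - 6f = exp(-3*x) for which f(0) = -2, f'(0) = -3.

f = -59*exp(x)/28 - exp(-3*x)/12 + 4*exp(-6*x)/21

Characteristic equation r² + 5r - 6 = 0 factors as (r + 6)(r - 1) = 0, so r = -6, 1.
Hence f_h = C1*exp(-6*x) + C2*exp(x).
Try f_p = A*exp(-3*x). Substituting into the equation and dividing by exp(-3*x) gives A = -1/12, so f_p = -exp(-3*x)/12.
General solution: f = -exp(-3*x)/12 + C1*exp(-6*x) + C2*exp(x).
Apply the initial conditions: f(0) = -1/12 + C1 + C2 = -2 and f'(0) = 1/4 + C2 - 6*C1 = -3. Solving gives C1 = 4/21, C2 = -59/28.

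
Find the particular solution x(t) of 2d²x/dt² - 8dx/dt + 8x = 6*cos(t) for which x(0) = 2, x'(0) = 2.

x = -12*sin(t)/25 + 9*cos(t)/25 + 41*exp(2*t)/25 - 4*t*exp(2*t)/5

Divide through by 2: x'' - 4x' + 4x = 3*cos(t).
Characteristic equation r² - 4r + 4 = 0 has discriminant (-4)² - 4·(4) = 0, so r = 2 is a repeated root.
Hence x_h = (C1 + C2*t)*exp(2*t).
Try x_p = A*cos(t) + B*sin(t). Substituting and equating the coefficients of cos(t) and sin(t) gives A = 9/25, B = -12/25, so x_p = -12*sin(t)/25 + 9*cos(t)/25.
General solution: x = -12*sin(t)/25 + 9*cos(t)/25 + C1*exp(2*t) + C2*t*exp(2*t).
Apply the initial conditions: x(0) = 9/25 + C1 = 2 and x'(0) = -12/25 + C2 + 2*C1 = 2. Solving gives C1 = 41/25, C2 = -4/5.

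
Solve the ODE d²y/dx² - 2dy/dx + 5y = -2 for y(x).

Characteristic equation r² - 2r + 5 = 0 has discriminant (-2)² - 4·(5) = -16 < 0, so r = 1 ± 2i.
Hence y_h = C1*cos(2*x)*exp(x) + C2*exp(x)*sin(2*x).
For the particular solution try y_p = A0. Substituting and matching coefficients of each power of x gives A0 = -2/5, so y_p = -2/5.

y = -2/5 + C1*cos(2*x)*exp(x) + C2*exp(x)*sin(2*x)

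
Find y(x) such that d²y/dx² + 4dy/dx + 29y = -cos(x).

y = -7*cos(x)/200 - sin(x)/200 + C1*cos(5*x)*exp(-2*x) + C2*exp(-2*x)*sin(5*x)

Characteristic equation r² + 4r + 29 = 0 has discriminant (4)² - 4·(29) = -100 < 0, so r = -2 ± 5i.
Hence y_h = C1*cos(5*x)*exp(-2*x) + C2*exp(-2*x)*sin(5*x).
Try y_p = A*cos(x) + B*sin(x). Substituting and equating the coefficients of cos(x) and sin(x) gives A = -7/200, B = -1/200, so y_p = -7*cos(x)/200 - sin(x)/200.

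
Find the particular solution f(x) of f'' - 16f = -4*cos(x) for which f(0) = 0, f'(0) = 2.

Characteristic equation r² - 16 = 0 factors as (r - 4)(r + 4) = 0, so r = 4, -4.
Hence f_h = C1*exp(4*x) + C2*exp(-4*x).
Try f_p = A*cos(x) + B*sin(x). Substituting and equating the coefficients of cos(x) and sin(x) gives A = 4/17, B = 0, so f_p = 4*cos(x)/17.
General solution: f = 4*cos(x)/17 + C1*exp(4*x) + C2*exp(-4*x).
Apply the initial conditions: f(0) = 4/17 + C1 + C2 = 0 and f'(0) = -4*C2 + 4*C1 = 2. Solving gives C1 = 9/68, C2 = -25/68.

f = -25*exp(-4*x)/68 + 4*cos(x)/17 + 9*exp(4*x)/68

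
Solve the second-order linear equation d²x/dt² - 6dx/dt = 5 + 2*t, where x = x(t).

Characteristic equation r² - 6r = 0 factors as (r - 6)r = 0, so r = 6, 0.
Hence x_h = C1*exp(6*t) + C2.
Since 0 is a characteristic root (multiplicity 1), multiply the polynomial trial by t: try x_p = t*(A0 + A1*t). Substituting and matching coefficients of each power of t gives A0 = -8/9, A1 = -1/6, so x_p = -8*t/9 - t^2/6.

x = C2 - 8*t/9 - t**2/6 + C1*exp(6*t)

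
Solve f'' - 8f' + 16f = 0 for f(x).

f = C1*exp(4*x) + C2*x*exp(4*x)

Characteristic equation r² - 8r + 16 = 0 has discriminant (-8)² - 4·(16) = 0, so r = 4 is a repeated root.
Hence f_h = (C1 + C2*x)*exp(4*x).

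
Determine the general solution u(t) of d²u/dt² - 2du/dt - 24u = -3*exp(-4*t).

Characteristic equation r² - 2r - 24 = 0 factors as (r + 4)(r - 6) = 0, so r = -4, 6.
Hence u_h = C1*exp(-4*t) + C2*exp(6*t).
Since exp(-4*t) solves the homogeneous equation (r = -4 is a root of multiplicity 1), multiply the trial by t. Try u_p = A*t*exp(-4*t). Substituting into the equation and dividing by exp(-4*t) gives A = 3/10, so u_p = 3*t*exp(-4*t)/10.

u = C1*exp(-4*t) + C2*exp(6*t) + 3*t*exp(-4*t)/10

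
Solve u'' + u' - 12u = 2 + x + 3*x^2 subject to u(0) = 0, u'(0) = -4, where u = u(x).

Characteristic equation r² + r - 12 = 0 factors as (r + 4)(r - 3) = 0, so r = -4, 3.
Hence u_h = C1*exp(-4*x) + C2*exp(3*x).
For the particular solution try u_p = A0 + A1*x + A2*x^2. Substituting and matching coefficients of each power of x gives A0 = -7/32, A1 = -1/8, A2 = -1/4, so u_p = -7/32 - x^2/4 - x/8.
General solution: u = -7/32 - x^2/4 - x/8 + C1*exp(-4*x) + C2*exp(3*x).
Apply the initial conditions: u(0) = -7/32 + C1 + C2 = 0 and u'(0) = -1/8 - 4*C1 + 3*C2 = -4. Solving gives C1 = 145/224, C2 = -3/7.

u = -7/32 - 3*exp(3*x)/7 - x**2/4 - x/8 + 145*exp(-4*x)/224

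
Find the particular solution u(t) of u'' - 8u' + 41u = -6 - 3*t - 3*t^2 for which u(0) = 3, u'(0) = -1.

u = -11208/68921 - 171*t/1681 - 3*t**2/41 - 933794*exp(4*t)*sin(5*t)/344605 + 217971*cos(5*t)*exp(4*t)/68921

Characteristic equation r² - 8r + 41 = 0 has discriminant (-8)² - 4·(41) = -100 < 0, so r = 4 ± 5i.
Hence u_h = C1*cos(5*t)*exp(4*t) + C2*exp(4*t)*sin(5*t).
For the particular solution try u_p = A0 + A1*t + A2*t^2. Substituting and matching coefficients of each power of t gives A0 = -7*2**(160/333)*3**(331/333)*5**(50/333)*7**(29/333)/270, A1 = -171/1681, A2 = -3/41, so u_p = -11208/68921 - 171*t/1681 - 3*t^2/41.
General solution: u = -11208/68921 - 171*t/1681 - 3*t^2/41 + C1*cos(5*t)*exp(4*t) + C2*exp(4*t)*sin(5*t).
Apply the initial conditions: u(0) = -11208/68921 + C1 = 3 and u'(0) = -171/1681 + 4*C1 + 5*C2 = -1. Solving gives C1 = 217971/68921, C2 = -933794/344605.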